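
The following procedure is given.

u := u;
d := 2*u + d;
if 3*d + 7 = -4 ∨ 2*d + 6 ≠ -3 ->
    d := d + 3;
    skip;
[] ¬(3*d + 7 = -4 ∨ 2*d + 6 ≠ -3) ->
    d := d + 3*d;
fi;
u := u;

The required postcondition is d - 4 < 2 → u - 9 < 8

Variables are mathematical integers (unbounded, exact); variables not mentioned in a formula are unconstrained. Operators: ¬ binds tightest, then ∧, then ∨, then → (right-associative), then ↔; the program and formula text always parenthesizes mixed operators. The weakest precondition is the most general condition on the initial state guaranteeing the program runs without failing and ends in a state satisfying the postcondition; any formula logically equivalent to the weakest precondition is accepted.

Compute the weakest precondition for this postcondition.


Working backward. After the program, the postcondition d - 4 < 2 → u - 9 < 8 must hold; in canonical form it is d < 6 → u < 17.
Before u := u: d < 6 → u < 17
Then branch requires d < 3 → u < 17; else branch requires 4*d < 6 → u < 17.
Before the if: ((3*d = -11 ∨ 2*d ≠ -9) → (d < 3 → u < 17)) ∧ ((¬(3*d = -11 ∨ 2*d ≠ -9)) → (4*d < 6 → u < 17))
Before d := 2*u + d: ((3*d + 6*u = -11 ∨ 2*d + 4*u ≠ -9) → (d + 2*u < 3 → u < 17)) ∧ ((¬(3*d + 6*u = -11 ∨ 2*d + 4*u ≠ -9)) → (4*d + 8*u < 6 → u < 17))
Before u := u: ((3*d + 6*u = -11 ∨ 2*d + 4*u ≠ -9) → (d + 2*u < 3 → u < 17)) ∧ ((¬(3*d + 6*u = -11 ∨ 2*d + 4*u ≠ -9)) → (4*d + 8*u < 6 → u < 17))
Answer: WP = ((3*d + 6*u = -11 ∨ 2*d + 4*u ≠ -9) → (d + 2*u < 3 → u < 17)) ∧ ((¬(3*d + 6*u = -11 ∨ 2*d + 4*u ≠ -9)) → (4*d + 8*u < 6 → u < 17))


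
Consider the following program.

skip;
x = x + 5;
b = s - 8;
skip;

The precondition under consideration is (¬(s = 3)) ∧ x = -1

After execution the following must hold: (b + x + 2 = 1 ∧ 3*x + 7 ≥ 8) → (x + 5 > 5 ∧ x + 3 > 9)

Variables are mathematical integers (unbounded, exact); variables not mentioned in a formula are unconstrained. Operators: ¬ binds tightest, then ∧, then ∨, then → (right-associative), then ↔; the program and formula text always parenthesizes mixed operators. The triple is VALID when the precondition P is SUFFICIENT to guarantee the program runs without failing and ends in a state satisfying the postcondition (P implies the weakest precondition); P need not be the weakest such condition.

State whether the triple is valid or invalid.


Working backward. After the program, the postcondition (b + x + 2 = 1 ∧ 3*x + 7 ≥ 8) → (x + 5 > 5 ∧ x + 3 > 9) must hold; in canonical form it is (b + x = -1 ∧ 3*x ≥ 1) → (x > 0 ∧ x > 6).
Before skip: (b + x = -1 ∧ 3*x ≥ 1) → (x > 0 ∧ x > 6)
Before b := s - 8: (s + x = 7 ∧ 3*x ≥ 1) → (x > 0 ∧ x > 6)
Before x := x + 5: (s + x = 2 ∧ 3*x ≥ -14) → (x > -5 ∧ x > 1)
Before skip: (s + x = 2 ∧ 3*x ≥ -14) → (x > -5 ∧ x > 1)
The weakest precondition is (s + x = 2 ∧ 3*x ≥ -14) → (x > -5 ∧ x > 1).
Check whether (¬(s = 3)) ∧ x = -1 implies it.
Every state satisfying the precondition satisfies the weakest precondition: the implication holds.
Answer: valid


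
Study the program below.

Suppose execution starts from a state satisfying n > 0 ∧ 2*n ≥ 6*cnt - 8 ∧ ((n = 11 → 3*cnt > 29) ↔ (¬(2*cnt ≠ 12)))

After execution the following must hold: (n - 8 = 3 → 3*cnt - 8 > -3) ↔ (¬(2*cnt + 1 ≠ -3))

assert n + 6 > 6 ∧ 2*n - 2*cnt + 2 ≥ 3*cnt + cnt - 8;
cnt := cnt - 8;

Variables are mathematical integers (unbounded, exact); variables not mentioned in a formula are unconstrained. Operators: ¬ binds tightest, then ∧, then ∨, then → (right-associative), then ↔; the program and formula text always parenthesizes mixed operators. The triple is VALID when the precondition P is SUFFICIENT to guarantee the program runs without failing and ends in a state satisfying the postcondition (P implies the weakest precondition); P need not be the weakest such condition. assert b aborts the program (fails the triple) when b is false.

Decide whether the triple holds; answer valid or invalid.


Working backward. After the program, the postcondition (n - 8 = 3 → 3*cnt - 8 > -3) ↔ (¬(2*cnt + 1 ≠ -3)) must hold; in canonical form it is (n = 11 → 3*cnt > 5) ↔ (¬(2*cnt ≠ -4)).
Before cnt := cnt - 8: (n = 11 → 3*cnt > 29) ↔ (¬(2*cnt ≠ 12))
Before assert n + 6 > 6 ∧ 2*n - 2*cnt + 2 ≥ 3*cnt + cnt - 8: n > 0 ∧ 2*n ≥ 6*cnt - 10 ∧ ((n = 11 → 3*cnt > 29) ↔ (¬(2*cnt ≠ 12)))
The weakest precondition is n > 0 ∧ 2*n ≥ 6*cnt - 10 ∧ ((n = 11 → 3*cnt > 29) ↔ (¬(2*cnt ≠ 12))).
Check whether n > 0 ∧ 2*n ≥ 6*cnt - 8 ∧ ((n = 11 → 3*cnt > 29) ↔ (¬(2*cnt ≠ 12))) implies it.
Every state satisfying the precondition satisfies the weakest precondition: the implication holds.
Answer: valid


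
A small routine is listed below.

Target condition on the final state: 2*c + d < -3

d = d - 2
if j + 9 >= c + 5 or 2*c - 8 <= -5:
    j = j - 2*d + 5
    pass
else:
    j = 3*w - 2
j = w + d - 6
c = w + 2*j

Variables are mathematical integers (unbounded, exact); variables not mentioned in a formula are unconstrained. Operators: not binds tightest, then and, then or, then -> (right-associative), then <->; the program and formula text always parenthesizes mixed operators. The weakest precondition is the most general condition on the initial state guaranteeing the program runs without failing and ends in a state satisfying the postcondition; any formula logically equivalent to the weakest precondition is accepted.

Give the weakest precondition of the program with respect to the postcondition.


Working backward. After the program, 2*c + d < -3 must hold.
Before c := w + 2*j: d + 4*j + 2*w < -3
Before j := w + d - 6: 5*d + 6*w < 21
Then branch requires 5*d + 6*w < 21; else branch requires 5*d + 6*w < 21.
Before the if: ((j >= c - 4 or 2*c <= 3) -> 5*d + 6*w < 21) and ((not (j >= c - 4 or 2*c <= 3)) -> 5*d + 6*w < 21)
Before d := d - 2: ((j >= c - 4 or 2*c <= 3) -> 5*d + 6*w < 31) and ((not (j >= c - 4 or 2*c <= 3)) -> 5*d + 6*w < 31)
Answer: WP = ((j >= c - 4 or 2*c <= 3) -> 5*d + 6*w < 31) and ((not (j >= c - 4 or 2*c <= 3)) -> 5*d + 6*w < 31)


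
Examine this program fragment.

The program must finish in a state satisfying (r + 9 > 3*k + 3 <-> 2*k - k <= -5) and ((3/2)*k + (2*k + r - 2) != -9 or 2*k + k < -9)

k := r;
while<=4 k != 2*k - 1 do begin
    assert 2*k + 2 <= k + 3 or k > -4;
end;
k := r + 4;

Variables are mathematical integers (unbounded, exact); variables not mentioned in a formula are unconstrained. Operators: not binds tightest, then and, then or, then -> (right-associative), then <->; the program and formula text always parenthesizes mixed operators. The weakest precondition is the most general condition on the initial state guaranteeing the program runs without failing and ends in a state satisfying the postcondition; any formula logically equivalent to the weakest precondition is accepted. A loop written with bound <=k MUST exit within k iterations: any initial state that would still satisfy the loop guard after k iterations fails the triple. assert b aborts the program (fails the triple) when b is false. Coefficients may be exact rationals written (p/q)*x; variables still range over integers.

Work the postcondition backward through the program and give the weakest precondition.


Working backward. After the program, the postcondition (r + 9 > 3*k + 3 <-> 2*k - k <= -5) and ((3/2)*k + (2*k + r - 2) != -9 or 2*k + k < -9) must hold; in canonical form it is (r > 3*k - 6 <-> k <= -5) and ((7/2)*k + r != -7 or 3*k < -9).
Before k := r + 4: (2*r < -6 <-> r <= -9) and ((9/2)*r != -21 or 3*r < -21)
Before the loop (bound <=4), unroll the exhaustion recursion (WP_0 = exit-now case; WP_j = one more guarded iteration, up to j = 4):
  WP_0: (not (k != 1)) and (2*r < -6 <-> r <= -9) and ((9/2)*r != -21 or 3*r < -21)
  WP_1: (k != 1 -> ((k <= 1 or k > -4) and (not (k != 1)) and (2*r < -6 <-> r <= -9) and ((9/2)*r != -21 or 3*r < -21))) and ((not (k != 1)) -> ((2*r < -6 <-> r <= -9) and ((9/2)*r != -21 or 3*r < -21)))
  WP_2: (k != 1 -> ((k <= 1 or k > -4) and (k != 1 -> ((k <= 1 or k > -4) and (not (k != 1)) and (2*r < -6 <-> r <= -9) and ((9/2)*r != -21 or 3*r < -21))) and ((not (k != 1)) -> ((2*r < -6 <-> r <= -9) and ((9/2)*r != -21 or 3*r < -21))))) and ((not (k != 1)) -> ((2*r < -6 <-> r <= -9) and ((9/2)*r != -21 or 3*r < -21)))
  WP_3: (k != 1 -> ((k <= 1 or k > -4) and (k != 1 -> ((k <= 1 or k > -4) and (k != 1 -> ((k <= 1 or k > -4) and (not (k != 1)) and (2*r < -6 <-> r <= -9) and ((9/2)*r != -21 or 3*r < -21))) and ((not (k != 1)) -> ((2*r < -6 <-> r <= -9) and ((9/2)*r != -21 or 3*r < -21))))) and ((not (k != 1)) -> ((2*r < -6 <-> r <= -9) and ((9/2)*r != -21 or 3*r < -21))))) and ((not (k != 1)) -> ((2*r < -6 <-> r <= -9) and ((9/2)*r != -21 or 3*r < -21)))
  WP_4: (k != 1 -> ((k <= 1 or k > -4) and (k != 1 -> ((k <= 1 or k > -4) and (k != 1 -> ((k <= 1 or k > -4) and (k != 1 -> ((k <= 1 or k > -4) and (not (k != 1)) and (2*r < -6 <-> r <= -9) and ((9/2)*r != -21 or 3*r < -21))) and ((not (k != 1)) -> ((2*r < -6 <-> r <= -9) and ((9/2)*r != -21 or 3*r < -21))))) and ((not (k != 1)) -> ((2*r < -6 <-> r <= -9) and ((9/2)*r != -21 or 3*r < -21))))) and ((not (k != 1)) -> ((2*r < -6 <-> r <= -9) and ((9/2)*r != -21 or 3*r < -21))))) and ((not (k != 1)) -> ((2*r < -6 <-> r <= -9) and ((9/2)*r != -21 or 3*r < -21)))
So before the loop: (k != 1 -> ((k <= 1 or k > -4) and (k != 1 -> ((k <= 1 or k > -4) and (k != 1 -> ((k <= 1 or k > -4) and (k != 1 -> ((k <= 1 or k > -4) and (not (k != 1)) and (2*r < -6 <-> r <= -9) and ((9/2)*r != -21 or 3*r < -21))) and ((not (k != 1)) -> ((2*r < -6 <-> r <= -9) and ((9/2)*r != -21 or 3*r < -21))))) and ((not (k != 1)) -> ((2*r < -6 <-> r <= -9) and ((9/2)*r != -21 or 3*r < -21))))) and ((not (k != 1)) -> ((2*r < -6 <-> r <= -9) and ((9/2)*r != -21 or 3*r < -21))))) and ((not (k != 1)) -> ((2*r < -6 <-> r <= -9) and ((9/2)*r != -21 or 3*r < -21)))
Before k := r: (r != 1 -> ((r <= 1 or r > -4) and (r != 1 -> ((r <= 1 or r > -4) and (r != 1 -> ((r <= 1 or r > -4) and (r != 1 -> ((r <= 1 or r > -4) and (not (r != 1)) and (2*r < -6 <-> r <= -9) and ((9/2)*r != -21 or 3*r < -21))) and ((not (r != 1)) -> ((2*r < -6 <-> r <= -9) and ((9/2)*r != -21 or 3*r < -21))))) and ((not (r != 1)) -> ((2*r < -6 <-> r <= -9) and ((9/2)*r != -21 or 3*r < -21))))) and ((not (r != 1)) -> ((2*r < -6 <-> r <= -9) and ((9/2)*r != -21 or 3*r < -21))))) and ((not (r != 1)) -> ((2*r < -6 <-> r <= -9) and ((9/2)*r != -21 or 3*r < -21)))
Answer: WP = (r != 1 -> ((r <= 1 or r > -4) and (r != 1 -> ((r <= 1 or r > -4) and (r != 1 -> ((r <= 1 or r > -4) and (r != 1 -> ((r <= 1 or r > -4) and (not (r != 1)) and (2*r < -6 <-> r <= -9) and ((9/2)*r != -21 or 3*r < -21))) and ((not (r != 1)) -> ((2*r < -6 <-> r <= -9) and ((9/2)*r != -21 or 3*r < -21))))) and ((not (r != 1)) -> ((2*r < -6 <-> r <= -9) and ((9/2)*r != -21 or 3*r < -21))))) and ((not (r != 1)) -> ((2*r < -6 <-> r <= -9) and ((9/2)*r != -21 or 3*r < -21))))) and ((not (r != 1)) -> ((2*r < -6 <-> r <= -9) and ((9/2)*r != -21 or 3*r < -21)))


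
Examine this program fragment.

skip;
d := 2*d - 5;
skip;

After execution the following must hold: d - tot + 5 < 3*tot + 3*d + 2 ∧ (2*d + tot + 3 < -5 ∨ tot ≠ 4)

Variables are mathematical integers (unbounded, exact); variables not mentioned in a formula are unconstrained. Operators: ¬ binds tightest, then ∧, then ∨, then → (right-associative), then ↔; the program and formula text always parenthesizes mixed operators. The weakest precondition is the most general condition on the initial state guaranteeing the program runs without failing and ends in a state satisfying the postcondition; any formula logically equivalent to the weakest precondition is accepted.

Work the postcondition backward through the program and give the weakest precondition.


Working backward. After the program, the postcondition d - tot + 5 < 3*tot + 3*d + 2 ∧ (2*d + tot + 3 < -5 ∨ tot ≠ 4) must hold; in canonical form it is 2*d + 4*tot > 3 ∧ (2*d + tot < -8 ∨ tot ≠ 4).
Before skip: 2*d + 4*tot > 3 ∧ (2*d + tot < -8 ∨ tot ≠ 4)
Before d := 2*d - 5: 4*d + 4*tot > 13 ∧ (4*d + tot < 2 ∨ tot ≠ 4)
Before skip: 4*d + 4*tot > 13 ∧ (4*d + tot < 2 ∨ tot ≠ 4)
Answer: WP = 4*d + 4*tot > 13 ∧ (4*d + tot < 2 ∨ tot ≠ 4)


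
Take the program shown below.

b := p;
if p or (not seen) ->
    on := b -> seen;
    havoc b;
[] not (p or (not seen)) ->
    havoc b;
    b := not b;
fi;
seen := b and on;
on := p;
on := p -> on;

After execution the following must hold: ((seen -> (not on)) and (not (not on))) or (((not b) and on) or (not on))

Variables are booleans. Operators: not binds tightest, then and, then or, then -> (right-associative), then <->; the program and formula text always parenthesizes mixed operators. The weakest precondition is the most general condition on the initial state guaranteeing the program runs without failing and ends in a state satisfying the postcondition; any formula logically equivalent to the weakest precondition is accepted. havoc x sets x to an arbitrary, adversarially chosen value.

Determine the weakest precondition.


Working backward. After the program, the postcondition ((seen -> (not on)) and (not (not on))) or (((not b) and on) or (not on)) must hold; in canonical form it is ((seen -> (not on)) and on) or ((not b) and on) or (not on).
Before on := p -> on: ((seen -> (not (p -> on))) and (p -> on)) or ((not b) and (p -> on)) or (not (p -> on))
Before on := p: (not seen) or (not b)
Before seen := b and on: (not (b and on)) or (not b)
Then branch requires not (b -> seen); else branch requires not on.
Before the if: ((p or (not seen)) -> (not (b -> seen))) and ((not (p or (not seen))) -> (not on))
Before b := p: ((p or (not seen)) -> (not (p -> seen))) and ((not (p or (not seen))) -> (not on))
Answer: WP = ((p or (not seen)) -> (not (p -> seen))) and ((not (p or (not seen))) -> (not on))


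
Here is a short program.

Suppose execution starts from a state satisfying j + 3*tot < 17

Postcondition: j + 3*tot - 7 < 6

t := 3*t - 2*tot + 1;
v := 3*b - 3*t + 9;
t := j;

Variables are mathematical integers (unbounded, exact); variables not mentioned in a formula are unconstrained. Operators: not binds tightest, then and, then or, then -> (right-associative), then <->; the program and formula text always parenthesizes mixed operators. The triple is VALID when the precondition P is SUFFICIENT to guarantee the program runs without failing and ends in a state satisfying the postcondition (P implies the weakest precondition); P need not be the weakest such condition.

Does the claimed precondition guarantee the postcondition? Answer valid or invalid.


Working backward. After the program, the postcondition j + 3*tot - 7 < 6 must hold; in canonical form it is j + 3*tot < 13.
Before t := j: j + 3*tot < 13
Before v := 3*b - 3*t + 9: j + 3*tot < 13
Before t := 3*t - 2*tot + 1: j + 3*tot < 13
The weakest precondition is j + 3*tot < 13.
Check whether j + 3*tot < 17 implies it.
Countermodel: at the initial state j = 13, tot = 0, the precondition holds but the weakest precondition fails.
Answer: invalid


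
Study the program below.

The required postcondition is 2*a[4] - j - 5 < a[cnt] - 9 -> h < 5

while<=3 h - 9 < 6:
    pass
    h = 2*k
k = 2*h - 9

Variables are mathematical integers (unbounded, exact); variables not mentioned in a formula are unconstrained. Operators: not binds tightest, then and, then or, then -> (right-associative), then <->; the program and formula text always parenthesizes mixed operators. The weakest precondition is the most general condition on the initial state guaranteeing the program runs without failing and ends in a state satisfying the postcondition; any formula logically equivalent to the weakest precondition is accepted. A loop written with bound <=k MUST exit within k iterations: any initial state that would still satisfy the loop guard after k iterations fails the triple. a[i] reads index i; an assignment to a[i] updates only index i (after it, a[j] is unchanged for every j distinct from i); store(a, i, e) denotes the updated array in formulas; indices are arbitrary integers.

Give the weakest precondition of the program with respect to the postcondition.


Working backward. After the program, the postcondition 2*a[4] - j - 5 < a[cnt] - 9 -> h < 5 must hold; in canonical form it is 2*a[4] < a[cnt] + j - 4 -> h < 5.
Before k := 2*h - 9: 2*a[4] < a[cnt] + j - 4 -> h < 5
Before the loop (bound <=3), unroll the exhaustion recursion (WP_0 = exit-now case; WP_j = one more guarded iteration, up to j = 3):
  WP_0: (not (h < 15)) and (2*a[4] < a[cnt] + j - 4 -> h < 5)
  WP_1: (h < 15 -> ((not (2*k < 15)) and (2*a[4] < a[cnt] + j - 4 -> 2*k < 5))) and ((not (h < 15)) -> (2*a[4] < a[cnt] + j - 4 -> h < 5))
  WP_2: (h < 15 -> ((2*k < 15 -> ((not (2*k < 15)) and (2*a[4] < a[cnt] + j - 4 -> 2*k < 5))) and ((not (2*k < 15)) -> (2*a[4] < a[cnt] + j - 4 -> 2*k < 5)))) and ((not (h < 15)) -> (2*a[4] < a[cnt] + j - 4 -> h < 5))
  WP_3: (h < 15 -> ((2*k < 15 -> ((2*k < 15 -> ((not (2*k < 15)) and (2*a[4] < a[cnt] + j - 4 -> 2*k < 5))) and ((not (2*k < 15)) -> (2*a[4] < a[cnt] + j - 4 -> 2*k < 5)))) and ((not (2*k < 15)) -> (2*a[4] < a[cnt] + j - 4 -> 2*k < 5)))) and ((not (h < 15)) -> (2*a[4] < a[cnt] + j - 4 -> h < 5))
So before the loop: (h < 15 -> ((2*k < 15 -> ((2*k < 15 -> ((not (2*k < 15)) and (2*a[4] < a[cnt] + j - 4 -> 2*k < 5))) and ((not (2*k < 15)) -> (2*a[4] < a[cnt] + j - 4 -> 2*k < 5)))) and ((not (2*k < 15)) -> (2*a[4] < a[cnt] + j - 4 -> 2*k < 5)))) and ((not (h < 15)) -> (2*a[4] < a[cnt] + j - 4 -> h < 5))
Answer: WP = (h < 15 -> ((2*k < 15 -> ((2*k < 15 -> ((not (2*k < 15)) and (2*a[4] < a[cnt] + j - 4 -> 2*k < 5))) and ((not (2*k < 15)) -> (2*a[4] < a[cnt] + j - 4 -> 2*k < 5)))) and ((not (2*k < 15)) -> (2*a[4] < a[cnt] + j - 4 -> 2*k < 5)))) and ((not (h < 15)) -> (2*a[4] < a[cnt] + j - 4 -> h < 5))


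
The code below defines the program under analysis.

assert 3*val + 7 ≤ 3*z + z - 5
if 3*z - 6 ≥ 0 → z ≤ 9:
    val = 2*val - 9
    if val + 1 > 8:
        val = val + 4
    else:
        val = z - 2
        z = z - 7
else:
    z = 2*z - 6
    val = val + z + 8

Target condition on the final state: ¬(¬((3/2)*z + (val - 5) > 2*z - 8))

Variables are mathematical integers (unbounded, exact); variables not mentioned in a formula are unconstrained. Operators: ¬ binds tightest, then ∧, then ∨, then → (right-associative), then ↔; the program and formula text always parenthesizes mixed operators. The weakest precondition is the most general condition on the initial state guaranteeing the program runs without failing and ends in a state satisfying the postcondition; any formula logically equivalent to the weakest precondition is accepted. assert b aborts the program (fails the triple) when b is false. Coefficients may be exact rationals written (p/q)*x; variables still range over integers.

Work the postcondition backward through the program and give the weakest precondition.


Working backward. After the program, the postcondition ¬(¬((3/2)*z + (val - 5) > 2*z - 8)) must hold; in canonical form it is val > (1/2)*z - 3.
Then branch requires (2*val > 16 → 2*val > (1/2)*z + 2) ∧ ((¬(2*val > 16)) → (1/2)*z > -9/2); else branch requires val + z > -8.
Before the if: ((3*z ≥ 6 → z ≤ 9) → ((2*val > 16 → 2*val > (1/2)*z + 2) ∧ ((¬(2*val > 16)) → (1/2)*z > -9/2))) ∧ ((¬(3*z ≥ 6 → z ≤ 9)) → val + z > -8)
Before assert 3*val + 7 ≤ 3*z + z - 5: 3*val ≤ 4*z - 12 ∧ ((3*z ≥ 6 → z ≤ 9) → ((2*val > 16 → 2*val > (1/2)*z + 2) ∧ ((¬(2*val > 16)) → (1/2)*z > -9/2))) ∧ ((¬(3*z ≥ 6 → z ≤ 9)) → val + z > -8)
Answer: WP = 3*val ≤ 4*z - 12 ∧ ((3*z ≥ 6 → z ≤ 9) → ((2*val > 16 → 2*val > (1/2)*z + 2) ∧ ((¬(2*val > 16)) → (1/2)*z > -9/2))) ∧ ((¬(3*z ≥ 6 → z ≤ 9)) → val + z > -8)


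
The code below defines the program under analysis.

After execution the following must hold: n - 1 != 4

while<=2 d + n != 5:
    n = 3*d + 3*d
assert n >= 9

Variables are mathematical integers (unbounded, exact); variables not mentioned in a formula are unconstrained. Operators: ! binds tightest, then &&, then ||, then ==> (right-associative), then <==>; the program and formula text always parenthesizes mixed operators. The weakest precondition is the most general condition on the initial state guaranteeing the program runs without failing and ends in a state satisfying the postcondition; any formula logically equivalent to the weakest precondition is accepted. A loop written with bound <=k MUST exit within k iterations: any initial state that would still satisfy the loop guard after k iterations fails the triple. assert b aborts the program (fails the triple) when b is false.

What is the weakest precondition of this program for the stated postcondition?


Working backward. After the program, the postcondition n - 1 != 4 must hold; in canonical form it is n != 5.
Before assert n >= 9: n >= 9 && n != 5
Before the loop (bound <=2), unroll the exhaustion recursion (WP_0 = exit-now case; WP_j = one more guarded iteration, up to j = 2):
  WP_0: (!(d + n != 5)) && n >= 9 && n != 5
  WP_1: (d + n != 5 ==> ((!(7*d != 5)) && 6*d >= 9 && 6*d != 5)) && ((!(d + n != 5)) ==> (n >= 9 && n != 5))
  WP_2: (d + n != 5 ==> ((7*d != 5 ==> ((!(7*d != 5)) && 6*d >= 9 && 6*d != 5)) && ((!(7*d != 5)) ==> (6*d >= 9 && 6*d != 5)))) && ((!(d + n != 5)) ==> (n >= 9 && n != 5))
So before the loop: (d + n != 5 ==> ((7*d != 5 ==> ((!(7*d != 5)) && 6*d >= 9 && 6*d != 5)) && ((!(7*d != 5)) ==> (6*d >= 9 && 6*d != 5)))) && ((!(d + n != 5)) ==> (n >= 9 && n != 5))
Answer: WP = (d + n != 5 ==> ((7*d != 5 ==> ((!(7*d != 5)) && 6*d >= 9 && 6*d != 5)) && ((!(7*d != 5)) ==> (6*d >= 9 && 6*d != 5)))) && ((!(d + n != 5)) ==> (n >= 9 && n != 5))


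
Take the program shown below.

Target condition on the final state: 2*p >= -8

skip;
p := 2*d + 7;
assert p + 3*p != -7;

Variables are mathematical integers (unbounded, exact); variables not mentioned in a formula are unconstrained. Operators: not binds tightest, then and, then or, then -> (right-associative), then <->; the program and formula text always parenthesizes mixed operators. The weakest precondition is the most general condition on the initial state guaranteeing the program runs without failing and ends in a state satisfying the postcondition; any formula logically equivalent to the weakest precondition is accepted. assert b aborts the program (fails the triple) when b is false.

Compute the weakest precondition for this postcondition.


Working backward. After the program, 2*p >= -8 must hold.
Before assert p + 3*p != -7: 4*p != -7 and 2*p >= -8
Before p := 2*d + 7: 8*d != -35 and 4*d >= -22
Before skip: 8*d != -35 and 4*d >= -22
Answer: WP = 8*d != -35 and 4*d >= -22


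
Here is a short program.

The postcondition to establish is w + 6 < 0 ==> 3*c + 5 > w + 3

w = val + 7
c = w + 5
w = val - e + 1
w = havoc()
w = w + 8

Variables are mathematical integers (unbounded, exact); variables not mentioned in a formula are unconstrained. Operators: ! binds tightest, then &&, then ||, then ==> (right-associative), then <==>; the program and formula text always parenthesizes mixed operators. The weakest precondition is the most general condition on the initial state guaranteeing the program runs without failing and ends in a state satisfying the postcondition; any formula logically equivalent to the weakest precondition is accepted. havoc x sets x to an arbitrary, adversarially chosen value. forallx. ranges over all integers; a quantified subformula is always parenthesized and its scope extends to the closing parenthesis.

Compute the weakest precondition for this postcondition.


Working backward. After the program, the postcondition w + 6 < 0 ==> 3*c + 5 > w + 3 must hold; in canonical form it is w < -6 ==> 3*c > w - 2.
Before w := w + 8: w < -14 ==> 3*c > w + 6
Before havoc w: forall w_1. (w_1 < -14 ==> 3*c > w_1 + 6)
Before w := val - e + 1: forall w_1. (w_1 < -14 ==> 3*c > w_1 + 6)
Before c := w + 5: forall w_1. (w_1 < -14 ==> 3*w > w_1 - 9)
Before w := val + 7: forall w_1. (w_1 < -14 ==> 3*val > w_1 - 30)
Answer: WP = forall w_1. (w_1 < -14 ==> 3*val > w_1 - 30)


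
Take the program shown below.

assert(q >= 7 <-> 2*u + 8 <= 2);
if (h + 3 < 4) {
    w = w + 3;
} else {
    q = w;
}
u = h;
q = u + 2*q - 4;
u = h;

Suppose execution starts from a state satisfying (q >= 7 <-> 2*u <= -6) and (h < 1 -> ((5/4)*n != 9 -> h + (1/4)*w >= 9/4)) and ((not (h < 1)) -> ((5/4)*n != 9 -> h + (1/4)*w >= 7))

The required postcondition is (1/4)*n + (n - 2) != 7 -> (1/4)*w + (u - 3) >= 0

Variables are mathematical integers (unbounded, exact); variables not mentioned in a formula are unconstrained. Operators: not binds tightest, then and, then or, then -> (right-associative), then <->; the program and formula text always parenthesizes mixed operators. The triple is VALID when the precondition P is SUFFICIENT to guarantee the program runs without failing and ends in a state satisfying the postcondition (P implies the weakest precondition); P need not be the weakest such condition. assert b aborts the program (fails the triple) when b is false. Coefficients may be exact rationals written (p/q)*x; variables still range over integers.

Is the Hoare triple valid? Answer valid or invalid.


Working backward. After the program, the postcondition (1/4)*n + (n - 2) != 7 -> (1/4)*w + (u - 3) >= 0 must hold; in canonical form it is (5/4)*n != 9 -> u + (1/4)*w >= 3.
Before u := h: (5/4)*n != 9 -> h + (1/4)*w >= 3
Before q := u + 2*q - 4: (5/4)*n != 9 -> h + (1/4)*w >= 3
Before u := h: (5/4)*n != 9 -> h + (1/4)*w >= 3
Then branch requires (5/4)*n != 9 -> h + (1/4)*w >= 9/4; else branch requires (5/4)*n != 9 -> h + (1/4)*w >= 3.
Before the if: (h < 1 -> ((5/4)*n != 9 -> h + (1/4)*w >= 9/4)) and ((not (h < 1)) -> ((5/4)*n != 9 -> h + (1/4)*w >= 3))
Before assert q >= 7 <-> 2*u + 8 <= 2: (q >= 7 <-> 2*u <= -6) and (h < 1 -> ((5/4)*n != 9 -> h + (1/4)*w >= 9/4)) and ((not (h < 1)) -> ((5/4)*n != 9 -> h + (1/4)*w >= 3))
The weakest precondition is (q >= 7 <-> 2*u <= -6) and (h < 1 -> ((5/4)*n != 9 -> h + (1/4)*w >= 9/4)) and ((not (h < 1)) -> ((5/4)*n != 9 -> h + (1/4)*w >= 3)).
Check whether (q >= 7 <-> 2*u <= -6) and (h < 1 -> ((5/4)*n != 9 -> h + (1/4)*w >= 9/4)) and ((not (h < 1)) -> ((5/4)*n != 9 -> h + (1/4)*w >= 7)) implies it.
Every state satisfying the precondition satisfies the weakest precondition: the implication holds.
Answer: valid


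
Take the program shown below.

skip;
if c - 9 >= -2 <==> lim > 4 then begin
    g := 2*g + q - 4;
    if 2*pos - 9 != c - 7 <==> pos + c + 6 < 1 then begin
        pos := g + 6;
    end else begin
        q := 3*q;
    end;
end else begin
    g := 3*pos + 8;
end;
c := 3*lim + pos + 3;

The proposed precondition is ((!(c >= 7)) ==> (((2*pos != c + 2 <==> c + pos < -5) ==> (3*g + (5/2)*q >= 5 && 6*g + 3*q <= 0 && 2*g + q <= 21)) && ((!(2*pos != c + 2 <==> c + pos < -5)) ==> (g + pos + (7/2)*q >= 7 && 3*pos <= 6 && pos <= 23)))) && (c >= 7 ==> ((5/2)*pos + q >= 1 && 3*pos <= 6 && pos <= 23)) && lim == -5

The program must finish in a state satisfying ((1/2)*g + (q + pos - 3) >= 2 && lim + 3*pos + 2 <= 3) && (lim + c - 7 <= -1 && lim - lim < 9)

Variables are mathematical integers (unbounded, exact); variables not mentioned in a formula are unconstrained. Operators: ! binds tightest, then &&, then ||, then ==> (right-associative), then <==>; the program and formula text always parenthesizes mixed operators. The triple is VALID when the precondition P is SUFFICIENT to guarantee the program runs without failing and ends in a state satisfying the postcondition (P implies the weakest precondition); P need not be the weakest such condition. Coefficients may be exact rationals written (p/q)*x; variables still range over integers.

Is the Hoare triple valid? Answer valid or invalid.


Working backward. After the program, the postcondition ((1/2)*g + (q + pos - 3) >= 2 && lim + 3*pos + 2 <= 3) && (lim + c - 7 <= -1 && lim - lim < 9) must hold; in canonical form it is (1/2)*g + pos + q >= 5 && lim + 3*pos <= 1 && c + lim <= 6.
Before c := 3*lim + pos + 3: (1/2)*g + pos + q >= 5 && lim + 3*pos <= 1 && 4*lim + pos <= 3
Then branch requires ((2*pos != c + 2 <==> c + pos < -5) ==> (3*g + (5/2)*q >= 5 && 6*g + lim + 3*q <= -5 && 2*g + 4*lim + q <= 1)) && ((!(2*pos != c + 2 <==> c + pos < -5)) ==> (g + pos + (7/2)*q >= 7 && lim + 3*pos <= 1 && 4*lim + pos <= 3)); else branch requires (5/2)*pos + q >= 1 && lim + 3*pos <= 1 && 4*lim + pos <= 3.
Before the if: ((c >= 7 <==> lim > 4) ==> (((2*pos != c + 2 <==> c + pos < -5) ==> (3*g + (5/2)*q >= 5 && 6*g + lim + 3*q <= -5 && 2*g + 4*lim + q <= 1)) && ((!(2*pos != c + 2 <==> c + pos < -5)) ==> (g + pos + (7/2)*q >= 7 && lim + 3*pos <= 1 && 4*lim + pos <= 3)))) && ((!(c >= 7 <==> lim > 4)) ==> ((5/2)*pos + q >= 1 && lim + 3*pos <= 1 && 4*lim + pos <= 3))
Before skip: ((c >= 7 <==> lim > 4) ==> (((2*pos != c + 2 <==> c + pos < -5) ==> (3*g + (5/2)*q >= 5 && 6*g + lim + 3*q <= -5 && 2*g + 4*lim + q <= 1)) && ((!(2*pos != c + 2 <==> c + pos < -5)) ==> (g + pos + (7/2)*q >= 7 && lim + 3*pos <= 1 && 4*lim + pos <= 3)))) && ((!(c >= 7 <==> lim > 4)) ==> ((5/2)*pos + q >= 1 && lim + 3*pos <= 1 && 4*lim + pos <= 3))
The weakest precondition is ((c >= 7 <==> lim > 4) ==> (((2*pos != c + 2 <==> c + pos < -5) ==> (3*g + (5/2)*q >= 5 && 6*g + lim + 3*q <= -5 && 2*g + 4*lim + q <= 1)) && ((!(2*pos != c + 2 <==> c + pos < -5)) ==> (g + pos + (7/2)*q >= 7 && lim + 3*pos <= 1 && 4*lim + pos <= 3)))) && ((!(c >= 7 <==> lim > 4)) ==> ((5/2)*pos + q >= 1 && lim + 3*pos <= 1 && 4*lim + pos <= 3)).
Check whether ((!(c >= 7)) ==> (((2*pos != c + 2 <==> c + pos < -5) ==> (3*g + (5/2)*q >= 5 && 6*g + 3*q <= 0 && 2*g + q <= 21)) && ((!(2*pos != c + 2 <==> c + pos < -5)) ==> (g + pos + (7/2)*q >= 7 && 3*pos <= 6 && pos <= 23)))) && (c >= 7 ==> ((5/2)*pos + q >= 1 && 3*pos <= 6 && pos <= 23)) && lim == -5 implies it.
Every state satisfying the precondition satisfies the weakest precondition: the implication holds.
Answer: valid


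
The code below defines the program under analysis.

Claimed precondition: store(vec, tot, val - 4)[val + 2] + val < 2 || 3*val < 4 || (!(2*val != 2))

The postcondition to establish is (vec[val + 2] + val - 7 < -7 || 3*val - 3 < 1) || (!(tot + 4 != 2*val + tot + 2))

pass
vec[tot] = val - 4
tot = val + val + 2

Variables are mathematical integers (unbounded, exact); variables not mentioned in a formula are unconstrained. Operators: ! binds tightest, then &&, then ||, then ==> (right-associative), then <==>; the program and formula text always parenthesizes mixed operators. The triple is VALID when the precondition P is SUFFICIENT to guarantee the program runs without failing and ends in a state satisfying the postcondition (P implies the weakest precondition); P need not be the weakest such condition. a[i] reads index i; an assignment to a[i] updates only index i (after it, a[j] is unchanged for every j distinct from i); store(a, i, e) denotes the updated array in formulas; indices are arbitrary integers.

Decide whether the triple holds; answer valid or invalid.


Working backward. After the program, the postcondition (vec[val + 2] + val - 7 < -7 || 3*val - 3 < 1) || (!(tot + 4 != 2*val + tot + 2)) must hold; in canonical form it is vec[val + 2] + val < 0 || 3*val < 4 || (!(2*val != 2)).
Before tot := val + val + 2: vec[val + 2] + val < 0 || 3*val < 4 || (!(2*val != 2))
Before vec[tot] := val - 4: store(vec, tot, val - 4)[val + 2] + val < 0 || 3*val < 4 || (!(2*val != 2))
Before skip: store(vec, tot, val - 4)[val + 2] + val < 0 || 3*val < 4 || (!(2*val != 2))
The weakest precondition is store(vec, tot, val - 4)[val + 2] + val < 0 || 3*val < 4 || (!(2*val != 2)).
Check whether store(vec, tot, val - 4)[val + 2] + val < 2 || 3*val < 4 || (!(2*val != 2)) implies it.
Countermodel: at the initial state tot = 4, val = 2, vec = {[4] = 3, elsewhere 3}, the precondition holds but the weakest precondition fails.
Answer: invalid


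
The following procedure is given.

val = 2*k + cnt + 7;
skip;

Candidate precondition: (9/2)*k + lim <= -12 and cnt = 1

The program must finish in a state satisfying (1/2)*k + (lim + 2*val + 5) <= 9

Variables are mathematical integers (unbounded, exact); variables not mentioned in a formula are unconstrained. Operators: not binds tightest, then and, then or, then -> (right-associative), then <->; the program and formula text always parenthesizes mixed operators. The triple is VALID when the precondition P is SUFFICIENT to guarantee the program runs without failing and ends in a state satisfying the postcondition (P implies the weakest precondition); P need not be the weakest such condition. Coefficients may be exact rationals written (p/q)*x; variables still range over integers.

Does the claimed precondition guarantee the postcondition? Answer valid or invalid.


Working backward. After the program, the postcondition (1/2)*k + (lim + 2*val + 5) <= 9 must hold; in canonical form it is (1/2)*k + lim + 2*val <= 4.
Before skip: (1/2)*k + lim + 2*val <= 4
Before val := 2*k + cnt + 7: 2*cnt + (9/2)*k + lim <= -10
The weakest precondition is 2*cnt + (9/2)*k + lim <= -10.
Check whether (9/2)*k + lim <= -12 and cnt = 1 implies it.
Every state satisfying the precondition satisfies the weakest precondition: the implication holds.
Answer: valid


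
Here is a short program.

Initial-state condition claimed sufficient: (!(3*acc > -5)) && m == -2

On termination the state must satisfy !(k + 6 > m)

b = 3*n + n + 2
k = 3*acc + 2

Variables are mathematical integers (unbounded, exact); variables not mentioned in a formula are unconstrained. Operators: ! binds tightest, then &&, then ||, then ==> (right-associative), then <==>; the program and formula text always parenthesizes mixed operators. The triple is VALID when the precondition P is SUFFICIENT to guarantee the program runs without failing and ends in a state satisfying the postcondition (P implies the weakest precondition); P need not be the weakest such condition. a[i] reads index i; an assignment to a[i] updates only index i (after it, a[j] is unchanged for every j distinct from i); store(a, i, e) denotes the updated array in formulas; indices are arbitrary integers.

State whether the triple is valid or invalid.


Working backward. After the program, the postcondition !(k + 6 > m) must hold; in canonical form it is !(k > m - 6).
Before k := 3*acc + 2: !(3*acc > m - 8)
Before b := 3*n + n + 2: !(3*acc > m - 8)
The weakest precondition is !(3*acc > m - 8).
Check whether (!(3*acc > -5)) && m == -2 implies it.
Countermodel: at the initial state acc = -3, m = -2, the precondition holds but the weakest precondition fails.
Answer: invalid


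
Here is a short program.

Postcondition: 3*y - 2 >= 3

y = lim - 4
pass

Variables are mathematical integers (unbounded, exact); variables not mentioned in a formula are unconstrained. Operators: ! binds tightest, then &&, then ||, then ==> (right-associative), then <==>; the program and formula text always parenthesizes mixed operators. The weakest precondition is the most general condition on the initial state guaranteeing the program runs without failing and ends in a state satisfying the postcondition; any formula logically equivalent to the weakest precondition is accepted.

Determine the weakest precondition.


Working backward. After the program, the postcondition 3*y - 2 >= 3 must hold; in canonical form it is 3*y >= 5.
Before skip: 3*y >= 5
Before y := lim - 4: 3*lim >= 17
Answer: WP = 3*lim >= 17


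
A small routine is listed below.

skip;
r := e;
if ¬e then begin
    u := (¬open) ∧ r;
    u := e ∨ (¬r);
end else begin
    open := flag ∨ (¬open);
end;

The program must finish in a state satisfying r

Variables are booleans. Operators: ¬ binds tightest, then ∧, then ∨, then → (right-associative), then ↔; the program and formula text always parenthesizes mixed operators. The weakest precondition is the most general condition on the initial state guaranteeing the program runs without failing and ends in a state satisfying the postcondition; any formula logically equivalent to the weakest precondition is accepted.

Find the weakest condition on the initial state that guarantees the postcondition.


Working backward. After the program, r must hold.
Then branch requires r; else branch requires r.
Before the if: ((¬e) → r) ∧ (e → r)
Before r := e: (¬e) → e
Before skip: (¬e) → e
Answer: WP = (¬e) → e


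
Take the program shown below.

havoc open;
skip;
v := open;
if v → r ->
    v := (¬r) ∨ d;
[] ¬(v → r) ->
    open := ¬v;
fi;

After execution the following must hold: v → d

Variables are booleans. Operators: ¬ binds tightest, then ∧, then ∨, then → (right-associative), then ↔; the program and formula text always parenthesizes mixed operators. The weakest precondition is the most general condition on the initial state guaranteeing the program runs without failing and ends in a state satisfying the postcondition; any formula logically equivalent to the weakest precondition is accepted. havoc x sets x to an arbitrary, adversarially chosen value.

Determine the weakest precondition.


Working backward. After the program, v → d must hold.
Then branch requires ((¬r) ∨ d) → d; else branch requires v → d.
Before the if: ((v → r) → (((¬r) ∨ d) → d)) ∧ ((¬(v → r)) → (v → d))
Before v := open: ((open → r) → (((¬r) ∨ d) → d)) ∧ ((¬(open → r)) → (open → d))
Before skip: ((open → r) → (((¬r) ∨ d) → d)) ∧ ((¬(open → r)) → (open → d))
Before havoc open: (r → (((¬r) ∨ d) → d)) ∧ ((¬r) → d) ∧ (((¬r) ∨ d) → d)
Answer: WP = (r → (((¬r) ∨ d) → d)) ∧ ((¬r) → d) ∧ (((¬r) ∨ d) → d)


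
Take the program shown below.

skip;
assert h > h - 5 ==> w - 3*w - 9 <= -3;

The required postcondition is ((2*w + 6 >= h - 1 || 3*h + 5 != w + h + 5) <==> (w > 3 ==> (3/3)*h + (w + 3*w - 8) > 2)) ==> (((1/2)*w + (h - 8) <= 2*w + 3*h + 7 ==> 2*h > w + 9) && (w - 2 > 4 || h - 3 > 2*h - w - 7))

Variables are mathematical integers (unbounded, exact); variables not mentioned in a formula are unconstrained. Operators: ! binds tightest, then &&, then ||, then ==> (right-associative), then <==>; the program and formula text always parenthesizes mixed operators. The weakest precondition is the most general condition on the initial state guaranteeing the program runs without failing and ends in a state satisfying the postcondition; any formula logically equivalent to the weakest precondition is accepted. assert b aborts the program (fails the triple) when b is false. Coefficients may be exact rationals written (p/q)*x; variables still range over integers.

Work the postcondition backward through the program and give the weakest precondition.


Working backward. After the program, the postcondition ((2*w + 6 >= h - 1 || 3*h + 5 != w + h + 5) <==> (w > 3 ==> (3/3)*h + (w + 3*w - 8) > 2)) ==> (((1/2)*w + (h - 8) <= 2*w + 3*h + 7 ==> 2*h > w + 9) && (w - 2 > 4 || h - 3 > 2*h - w - 7)) must hold; in canonical form it is ((2*w >= h - 7 || 2*h != w) <==> (w > 3 ==> h + 4*w > 10)) ==> ((2*h + (3/2)*w >= -15 ==> 2*h > w + 9) && (w > 6 || w > h - 4)).
Before assert h > h - 5 ==> w - 3*w - 9 <= -3: 2*w >= -6 && (((2*w >= h - 7 || 2*h != w) <==> (w > 3 ==> h + 4*w > 10)) ==> ((2*h + (3/2)*w >= -15 ==> 2*h > w + 9) && (w > 6 || w > h - 4)))
Before skip: 2*w >= -6 && (((2*w >= h - 7 || 2*h != w) <==> (w > 3 ==> h + 4*w > 10)) ==> ((2*h + (3/2)*w >= -15 ==> 2*h > w + 9) && (w > 6 || w > h - 4)))
Answer: WP = 2*w >= -6 && (((2*w >= h - 7 || 2*h != w) <==> (w > 3 ==> h + 4*w > 10)) ==> ((2*h + (3/2)*w >= -15 ==> 2*h > w + 9) && (w > 6 || w > h - 4)))


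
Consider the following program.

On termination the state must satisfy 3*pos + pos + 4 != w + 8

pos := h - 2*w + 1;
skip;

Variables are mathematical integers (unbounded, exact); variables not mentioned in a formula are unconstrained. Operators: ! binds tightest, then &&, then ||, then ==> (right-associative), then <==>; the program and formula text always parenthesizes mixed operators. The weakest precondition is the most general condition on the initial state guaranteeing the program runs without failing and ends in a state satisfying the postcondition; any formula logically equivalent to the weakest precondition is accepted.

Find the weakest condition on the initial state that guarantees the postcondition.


Working backward. After the program, the postcondition 3*pos + pos + 4 != w + 8 must hold; in canonical form it is 4*pos != w + 4.
Before skip: 4*pos != w + 4
Before pos := h - 2*w + 1: 4*h != 9*w
Answer: WP = 4*h != 9*w
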